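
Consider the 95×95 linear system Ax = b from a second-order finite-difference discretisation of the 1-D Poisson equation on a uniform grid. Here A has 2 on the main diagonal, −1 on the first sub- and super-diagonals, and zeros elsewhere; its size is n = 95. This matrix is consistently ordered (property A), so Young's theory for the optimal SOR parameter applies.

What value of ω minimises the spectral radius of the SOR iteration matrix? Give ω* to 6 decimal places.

ω* = 1.936635

B_J for the 95×95 system has eigenvalues cos(kπ/96); ρ_J = cos(π/96) = 0.999465.
root = sin(π/96) = 0.0327191  (since 1−cos² = sin²).
[ω*] 2 ÷ (1 + 0.0327191) = 2 ÷ 1.0327191 = 1.936635.
Hence ρ(B_{ω*}) = 1.936635 − 1 = 0.936635.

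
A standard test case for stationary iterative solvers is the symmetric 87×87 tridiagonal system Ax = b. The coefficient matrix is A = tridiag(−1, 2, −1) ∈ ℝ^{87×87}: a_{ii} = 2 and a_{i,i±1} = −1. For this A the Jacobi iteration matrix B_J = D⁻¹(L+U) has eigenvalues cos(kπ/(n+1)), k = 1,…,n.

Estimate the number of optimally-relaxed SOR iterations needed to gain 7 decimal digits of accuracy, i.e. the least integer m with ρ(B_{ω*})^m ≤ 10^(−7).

m = 226

n=87: λ(B_J) = 1 − λ(A)/2 = cos(kπ/88); k=1 gives ρ_J = 0.9993628.
√(1−ρ_J²) = |sin(π/88)| = 0.0356923
ω* = 2/(1 + 0.0356923) = 2/1.0356923 = 1.9310755.
ρ_SOR = ω* − 1 = 1.9310755 − 1 = 0.9310755.
7·ln10 = 16.1181; −ln(0.9310755) = 0.0714149; m = ⌈16.1181/0.0714149⌉ = ⌈225.697⌉ = 226.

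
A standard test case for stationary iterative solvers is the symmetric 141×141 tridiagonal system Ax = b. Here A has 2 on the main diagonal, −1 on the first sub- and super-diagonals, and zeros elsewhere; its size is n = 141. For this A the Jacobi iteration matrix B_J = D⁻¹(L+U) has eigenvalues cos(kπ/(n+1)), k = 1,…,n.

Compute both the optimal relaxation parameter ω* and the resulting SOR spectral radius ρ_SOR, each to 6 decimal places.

ω* = 1.956713, ρ_SOR = 0.956713

spectrum of D⁻¹(L+U) = {cos(kπ/142) : 1≤k≤141}; ρ_J = cos(π/142) = 0.999755.
root = sin(π/142) = 0.0221221  (since 1−cos² = sin²).
Young: ω* = 2/(1+√(1−ρ_J²)) = 2/(1+0.0221221) = 2/1.0221221 = 1.956713.
[ρ_SOR] ω* − 1 = 0.956713.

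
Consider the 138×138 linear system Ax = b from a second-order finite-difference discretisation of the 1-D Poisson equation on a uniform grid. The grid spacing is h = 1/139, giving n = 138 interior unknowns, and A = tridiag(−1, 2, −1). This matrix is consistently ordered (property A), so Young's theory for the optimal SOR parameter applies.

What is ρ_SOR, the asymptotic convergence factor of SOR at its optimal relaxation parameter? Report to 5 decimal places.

ρ_SOR = 0.95580

B_J for the 138×138 system has eigenvalues cos(kπ/139); ρ_J = cos(π/139) = 0.99974.
√(1 − cos²(π/139)) = sin(π/139) ≈ 0.022599.
ω* = 2/(1+0.022599) = 1.95580
ρ_SOR = ω* − 1 ≈ 0.95580.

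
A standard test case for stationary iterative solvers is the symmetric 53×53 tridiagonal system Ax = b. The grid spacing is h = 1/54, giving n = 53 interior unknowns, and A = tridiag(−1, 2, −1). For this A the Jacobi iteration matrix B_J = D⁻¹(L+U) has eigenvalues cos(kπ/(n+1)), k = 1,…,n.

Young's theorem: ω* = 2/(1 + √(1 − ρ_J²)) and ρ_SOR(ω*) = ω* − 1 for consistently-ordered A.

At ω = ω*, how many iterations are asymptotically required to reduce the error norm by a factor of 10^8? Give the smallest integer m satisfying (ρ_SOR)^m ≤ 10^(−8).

m = 159

spectrum of D⁻¹(L+U) = {cos(kπ/54) : 1≤k≤53}; ρ_J = cos(π/54) = 0.9983082.
√(1 − cos²(π/54)) = sin(π/54) ≈ 0.0581448.
Young: ω* = 2/(1+√(1−ρ_J²)) = 2/(1+0.0581448) = 2/1.0581448 = 1.8901005.
[ρ_SOR] ω* − 1 = 0.8901005.
ρ_SOR^m ≤ 10^(−8) ⇔ m ≥ 8·ln10/(−ln 0.8901005) = 18.4207/0.116421 = 158.225; m = ⌈158.225⌉ = 159.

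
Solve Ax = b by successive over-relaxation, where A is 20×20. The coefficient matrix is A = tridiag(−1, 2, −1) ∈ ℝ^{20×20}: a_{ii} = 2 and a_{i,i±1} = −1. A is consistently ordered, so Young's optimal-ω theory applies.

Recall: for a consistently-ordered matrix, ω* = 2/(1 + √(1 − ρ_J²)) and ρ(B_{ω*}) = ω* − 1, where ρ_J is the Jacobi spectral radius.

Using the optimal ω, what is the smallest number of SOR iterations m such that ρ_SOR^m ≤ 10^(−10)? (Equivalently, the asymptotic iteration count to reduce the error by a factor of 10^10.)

n=20: λ(B_J) = 1 − λ(A)/2 = cos(kπ/21); k=1 gives ρ_J = 0.9888308.
√(1−ρ_J²) = |sin(π/21)| = 0.1490423
So ω* = 2/1.1490423 = 1.7405800 (Young).
ρ_SOR = ω* − 1 ≈ 0.7405800.
ρ_SOR^m ≤ 10^(−10) ⇔ m ≥ 10·ln10/(−ln 0.7405800) = 23.0259/0.300322 = 76.671; m = ⌈76.671⌉ = 77.

m = 77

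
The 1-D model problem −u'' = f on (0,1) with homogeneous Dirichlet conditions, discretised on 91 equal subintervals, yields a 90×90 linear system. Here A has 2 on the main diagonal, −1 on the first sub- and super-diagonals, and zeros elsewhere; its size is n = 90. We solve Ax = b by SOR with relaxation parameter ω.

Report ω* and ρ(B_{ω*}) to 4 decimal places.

n=90: λ(B_J) = 1 − λ(A)/2 = cos(kπ/91); k=1 gives ρ_J = 0.9994.
√(1−ρ_J²) = |sin(π/91)| = 0.03452
ω* = 2/(1+0.03452) = 1.9333
[ρ_SOR] ω* − 1 = 0.9333.

ω* = 1.9333, ρ_SOR = 0.9333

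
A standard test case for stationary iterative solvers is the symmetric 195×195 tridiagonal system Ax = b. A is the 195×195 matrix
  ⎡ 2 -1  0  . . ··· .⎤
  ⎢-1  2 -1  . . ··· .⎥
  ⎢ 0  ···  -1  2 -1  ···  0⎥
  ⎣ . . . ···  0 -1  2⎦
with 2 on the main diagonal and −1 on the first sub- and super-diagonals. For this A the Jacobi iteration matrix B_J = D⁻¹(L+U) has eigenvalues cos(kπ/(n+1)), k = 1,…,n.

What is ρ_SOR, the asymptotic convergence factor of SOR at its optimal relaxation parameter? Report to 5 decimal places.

ρ_SOR = 0.96845

spectrum of D⁻¹(L+U) = {cos(kπ/196) : 1≤k≤195}; ρ_J = cos(π/196) = 0.99987.
root = sin(π/196) = 0.016028  (since 1−cos² = sin²).
ω* = 2/(1 + 0.016028) = 2/1.016028 = 1.96845.
ρ(B_{ω*}) = ω*−1 = 0.96845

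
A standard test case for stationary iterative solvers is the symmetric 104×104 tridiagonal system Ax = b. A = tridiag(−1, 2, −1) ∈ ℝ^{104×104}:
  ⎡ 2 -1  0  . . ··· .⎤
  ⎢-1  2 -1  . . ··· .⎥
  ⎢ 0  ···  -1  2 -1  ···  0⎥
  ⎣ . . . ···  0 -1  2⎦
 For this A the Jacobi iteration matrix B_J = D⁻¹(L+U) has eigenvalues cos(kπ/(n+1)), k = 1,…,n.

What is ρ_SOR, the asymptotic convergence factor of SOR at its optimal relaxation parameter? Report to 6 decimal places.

ρ_SOR = 0.941907

spectrum of D⁻¹(L+U) = {cos(kπ/105) : 1≤k≤104}; ρ_J = cos(π/105) = 0.999552.
root = sin(π/105) = 0.0299155  (since 1−cos² = sin²).
Young: ω* = 2/(1+√(1−ρ_J²)) = 2/(1+0.0299155) = 2/1.0299155 = 1.941907.
Hence ρ(B_{ω*}) = 1.941907 − 1 = 0.941907.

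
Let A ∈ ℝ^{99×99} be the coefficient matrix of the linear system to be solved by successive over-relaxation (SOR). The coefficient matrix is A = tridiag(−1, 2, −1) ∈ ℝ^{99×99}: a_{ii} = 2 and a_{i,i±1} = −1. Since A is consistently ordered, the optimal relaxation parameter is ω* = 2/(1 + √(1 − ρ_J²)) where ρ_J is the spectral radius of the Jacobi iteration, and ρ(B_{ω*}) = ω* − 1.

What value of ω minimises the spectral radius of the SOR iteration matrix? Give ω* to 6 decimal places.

B_J for the 99×99 system has eigenvalues cos(kπ/100); ρ_J = cos(π/100) = 0.999507.
√(1−ρ_J²) simplifies to sin(π/100) = 0.0314108.
Then 2/(1+√(1−ρ_J²)) = 2/(1+0.0314108); ω* = 2/1.0314108 = 1.939092.
ρ(B_{ω*}) = ω*−1 = 0.939092

ω* = 1.939092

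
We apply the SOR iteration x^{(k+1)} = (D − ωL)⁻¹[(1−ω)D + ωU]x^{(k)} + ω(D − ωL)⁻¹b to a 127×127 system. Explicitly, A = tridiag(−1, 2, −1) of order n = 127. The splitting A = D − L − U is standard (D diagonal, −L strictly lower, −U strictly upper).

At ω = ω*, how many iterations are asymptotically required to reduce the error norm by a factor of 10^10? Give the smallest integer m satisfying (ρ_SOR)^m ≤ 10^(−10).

n=127: λ(B_J) = 1 − λ(A)/2 = cos(kπ/128); k=1 gives ρ_J = 0.9996988.
√(1−ρ_J²) simplifies to sin(π/128) = 0.0245412.
[ω*] 2 ÷ (1 + 0.0245412) = 2 ÷ 1.0245412 = 1.9520933.
ρ(B_{ω*}) = ω*−1 = 0.9520933
Need (0.9520933)^m ≤ 10^(−10): m ≥ 10·ln10/|ln 0.9520933| = 23.0259/0.0490922 = 469.034 ⇒ m = 470.

m = 470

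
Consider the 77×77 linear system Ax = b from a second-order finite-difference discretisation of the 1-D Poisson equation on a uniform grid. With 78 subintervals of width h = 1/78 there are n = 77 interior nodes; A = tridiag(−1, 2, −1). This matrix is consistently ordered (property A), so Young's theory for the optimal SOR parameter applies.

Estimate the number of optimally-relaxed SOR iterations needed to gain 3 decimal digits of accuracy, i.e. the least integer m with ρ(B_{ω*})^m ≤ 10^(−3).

m = 86

spectrum of D⁻¹(L+U) = {cos(kπ/78) : 1≤k≤77}; ρ_J = cos(π/78) = 0.9991890.
root = sin(π/78) = 0.0402659  (since 1−cos² = sin²).
So ω* = 2/1.0402659 = 1.9225854 (Young).
ρ_SOR = ω* − 1 ≈ 0.9225854.
Need (0.9225854)^m ≤ 10^(−3): m ≥ 3·ln10/|ln 0.9225854| = 6.90776/0.0805753 = 85.730 ⇒ m = 86.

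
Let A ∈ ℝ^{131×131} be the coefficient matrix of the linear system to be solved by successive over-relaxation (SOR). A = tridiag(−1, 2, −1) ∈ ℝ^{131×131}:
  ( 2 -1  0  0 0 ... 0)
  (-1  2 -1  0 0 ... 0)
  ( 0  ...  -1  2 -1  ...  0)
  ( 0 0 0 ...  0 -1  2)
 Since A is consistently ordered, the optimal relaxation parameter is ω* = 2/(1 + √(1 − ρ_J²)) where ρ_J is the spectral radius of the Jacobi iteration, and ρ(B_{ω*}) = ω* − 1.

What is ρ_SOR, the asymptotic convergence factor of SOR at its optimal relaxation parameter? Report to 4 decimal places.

spectrum of D⁻¹(L+U) = {cos(kπ/132) : 1≤k≤131}; ρ_J = cos(π/132) = 0.9997.
√(1−ρ_J²) = |sin(π/132)| = 0.02380
ω* = 2 / (1 + 0.02380) = 2 / 1.02380 ≈ 1.9535.
At ω = 1.9535 every |λ(B_ω)| = ω−1, so ρ_SOR = 0.9535.

ρ_SOR = 0.9535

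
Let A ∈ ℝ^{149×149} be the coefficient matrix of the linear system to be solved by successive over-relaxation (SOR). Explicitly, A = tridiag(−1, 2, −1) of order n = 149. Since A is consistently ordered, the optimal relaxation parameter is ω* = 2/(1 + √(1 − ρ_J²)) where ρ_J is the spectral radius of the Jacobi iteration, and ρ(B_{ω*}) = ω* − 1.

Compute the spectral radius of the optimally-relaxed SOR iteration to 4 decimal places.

[ρ_J] n=149: ρ(B_J) = cos(π/(n+1)) = cos(π/150) = 0.9998.
√(1−ρ_J²) = |sin(π/150)| = 0.02094
So ω* = 2/1.02094 = 1.9590 (Young).
ρ_SOR = ω* − 1 ≈ 0.9590.

ρ_SOR = 0.9590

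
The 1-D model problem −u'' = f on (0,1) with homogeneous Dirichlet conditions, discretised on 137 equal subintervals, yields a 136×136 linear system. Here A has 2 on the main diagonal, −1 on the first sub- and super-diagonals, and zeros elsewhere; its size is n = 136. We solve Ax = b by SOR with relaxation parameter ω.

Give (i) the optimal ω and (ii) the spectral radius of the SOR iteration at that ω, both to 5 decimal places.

n=136: λ(B_J) = 1 − λ(A)/2 = cos(kπ/137); k=1 gives ρ_J = 0.99974.
√(1−ρ_J²) = |sin(π/137)| = 0.022929
ω* = 2/(1 + 0.022929) = 2/1.022929 = 1.95517.
[ρ_SOR] ω* − 1 = 0.95517.

ω* = 1.95517, ρ_SOR = 0.95517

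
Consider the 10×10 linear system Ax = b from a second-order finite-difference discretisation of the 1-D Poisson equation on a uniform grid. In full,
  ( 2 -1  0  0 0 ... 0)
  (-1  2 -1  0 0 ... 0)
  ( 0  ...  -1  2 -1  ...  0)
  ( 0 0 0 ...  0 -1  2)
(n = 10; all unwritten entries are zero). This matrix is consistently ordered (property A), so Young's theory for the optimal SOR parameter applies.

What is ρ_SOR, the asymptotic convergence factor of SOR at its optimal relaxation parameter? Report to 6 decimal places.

B_J for the 10×10 system has eigenvalues cos(kπ/11); ρ_J = cos(π/11) = 0.959493.
root = sin(π/11) = 0.2817326  (since 1−cos² = sin²).
ω* = 2/(1 + 0.2817326) = 2/1.2817326 = 1.560388.
ρ(B_{ω*}) = ω*−1 = 0.560388

ρ_SOR = 0.560388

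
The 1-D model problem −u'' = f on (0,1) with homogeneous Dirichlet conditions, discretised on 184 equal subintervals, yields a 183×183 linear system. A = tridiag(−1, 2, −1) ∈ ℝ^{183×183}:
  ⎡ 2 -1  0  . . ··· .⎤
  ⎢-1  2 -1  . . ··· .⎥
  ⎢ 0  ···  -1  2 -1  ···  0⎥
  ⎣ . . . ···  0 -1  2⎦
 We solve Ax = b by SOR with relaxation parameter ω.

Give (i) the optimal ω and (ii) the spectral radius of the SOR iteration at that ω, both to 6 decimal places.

ω* = 1.966427, ρ_SOR = 0.966427

spectrum of D⁻¹(L+U) = {cos(kπ/184) : 1≤k≤183}; ρ_J = cos(π/184) = 0.999854.
√(1−ρ_J²) = |sin(π/184)| = 0.0170730
ω* = 2/(1 + 0.0170730) = 2/1.0170730 = 1.966427.
At ω = 1.966427 every |λ(B_ω)| = ω−1, so ρ_SOR = 0.966427.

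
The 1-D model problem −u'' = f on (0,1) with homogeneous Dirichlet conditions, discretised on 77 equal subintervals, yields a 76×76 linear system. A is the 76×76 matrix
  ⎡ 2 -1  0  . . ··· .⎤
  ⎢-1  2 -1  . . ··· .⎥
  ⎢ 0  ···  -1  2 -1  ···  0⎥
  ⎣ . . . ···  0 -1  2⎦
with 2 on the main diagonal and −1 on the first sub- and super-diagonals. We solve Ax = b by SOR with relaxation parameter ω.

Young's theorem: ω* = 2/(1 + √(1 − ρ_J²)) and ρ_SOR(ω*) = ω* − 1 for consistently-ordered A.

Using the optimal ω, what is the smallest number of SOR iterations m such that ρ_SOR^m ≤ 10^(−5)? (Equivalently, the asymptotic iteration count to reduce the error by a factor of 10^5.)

spectrum of D⁻¹(L+U) = {cos(kπ/77) : 1≤k≤76}; ρ_J = cos(π/77) = 0.9991678.
1 − cos²(π/77) = sin²(π/77) ⇒ √(1−ρ_J²) = sin(π/77) = 0.0407886.
Young: ω* = 2/(1+√(1−ρ_J²)) = 2/(1+0.0407886) = 2/1.0407886 = 1.9216198.
ρ_SOR = ω* − 1 = 1.9216198 − 1 = 0.9216198.
For 5 digits: m = 5·ln10 / (−ln 0.9216198) = 11.5129/0.0816225 = 141.051; round up → m = 142.

m = 142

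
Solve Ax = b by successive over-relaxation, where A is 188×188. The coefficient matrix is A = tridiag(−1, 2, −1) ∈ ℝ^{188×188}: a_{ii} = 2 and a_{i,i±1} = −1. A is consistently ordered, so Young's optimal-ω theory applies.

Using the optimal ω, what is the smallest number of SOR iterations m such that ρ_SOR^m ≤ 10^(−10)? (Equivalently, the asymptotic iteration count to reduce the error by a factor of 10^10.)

m = 693

With n=188, ρ(Jacobi) = cos(π/189) = 0.9998619.
root = sin(π/189) = 0.0166214  (since 1−cos² = sin²).
Then 2/(1+√(1−ρ_J²)) = 2/(1+0.0166214); ω* = 2/1.0166214 = 1.9673007.
Hence ρ(B_{ω*}) = 1.9673007 − 1 = 0.9673007.
(0.9673007)^m ≤ 10^{−10}  ⇒  m·ln(0.9673007) ≤ −10·ln10  ⇒  m ≥ 692.594  ⇒  m = 693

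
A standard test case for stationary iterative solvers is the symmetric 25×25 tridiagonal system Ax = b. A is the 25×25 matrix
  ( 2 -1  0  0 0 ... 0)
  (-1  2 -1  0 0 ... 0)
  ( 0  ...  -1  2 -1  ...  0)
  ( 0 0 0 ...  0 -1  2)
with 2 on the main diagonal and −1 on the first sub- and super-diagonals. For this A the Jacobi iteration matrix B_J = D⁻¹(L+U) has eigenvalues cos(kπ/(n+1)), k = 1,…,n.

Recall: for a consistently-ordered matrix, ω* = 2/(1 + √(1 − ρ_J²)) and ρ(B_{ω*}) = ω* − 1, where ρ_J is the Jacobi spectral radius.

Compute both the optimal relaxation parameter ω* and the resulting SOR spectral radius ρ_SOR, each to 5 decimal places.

ρ_J = max_k |cos(kπ/26)| = cos(π/26) = 0.99271
root = sin(π/26) = 0.120537  (since 1−cos² = sin²).
ω* = 2 / (1 + 0.120537) = 2 / 1.120537 ≈ 1.78486.
ρ_SOR = ω* − 1 ≈ 0.78486.

ω* = 1.78486, ρ_SOR = 0.78486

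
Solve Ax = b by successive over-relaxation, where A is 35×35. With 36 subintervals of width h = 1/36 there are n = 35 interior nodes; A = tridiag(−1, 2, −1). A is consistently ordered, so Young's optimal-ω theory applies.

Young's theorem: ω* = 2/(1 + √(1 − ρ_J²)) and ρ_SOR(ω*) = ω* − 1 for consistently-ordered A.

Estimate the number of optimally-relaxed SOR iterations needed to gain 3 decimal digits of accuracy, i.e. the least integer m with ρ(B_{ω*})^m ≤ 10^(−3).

m = 40

½·tridiag(1,0,1) at n=35: λ_k = cos(kπ/36); max |λ| at k=1 ⇒ ρ_J = cos(π/36) ≈ 0.9961947.
1 − cos²(π/36) = sin²(π/36) ⇒ √(1−ρ_J²) = sin(π/36) = 0.0871557.
Young: ω* = 2/(1+√(1−ρ_J²)) = 2/(1+0.0871557) = 2/1.0871557 = 1.8396629.
and ρ(B_{ω*}) = 1.8396629 − 1 = 0.8396629.
ρ_SOR^m ≤ 10^(−3) ⇔ m ≥ 3·ln10/(−ln 0.8396629) = 6.90776/0.174755 = 39.528; m = ⌈39.528⌉ = 40.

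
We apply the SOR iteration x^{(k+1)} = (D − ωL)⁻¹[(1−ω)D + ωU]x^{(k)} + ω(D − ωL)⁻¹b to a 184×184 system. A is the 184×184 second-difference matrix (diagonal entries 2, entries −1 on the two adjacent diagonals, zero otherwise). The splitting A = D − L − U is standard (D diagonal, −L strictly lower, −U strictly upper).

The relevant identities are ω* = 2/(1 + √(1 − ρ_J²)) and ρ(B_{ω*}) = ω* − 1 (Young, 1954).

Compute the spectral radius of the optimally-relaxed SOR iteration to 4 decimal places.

spectrum of D⁻¹(L+U) = {cos(kπ/185) : 1≤k≤184}; ρ_J = cos(π/185) = 0.9999.
1 − cos²(π/185) = sin²(π/185) ⇒ √(1−ρ_J²) = sin(π/185) = 0.01698.
ω* = 2/(1 + 0.01698) = 2/1.01698 = 1.9666.
At ω = 1.9666 every |λ(B_ω)| = ω−1, so ρ_SOR = 0.9666.

ρ_SOR = 0.9666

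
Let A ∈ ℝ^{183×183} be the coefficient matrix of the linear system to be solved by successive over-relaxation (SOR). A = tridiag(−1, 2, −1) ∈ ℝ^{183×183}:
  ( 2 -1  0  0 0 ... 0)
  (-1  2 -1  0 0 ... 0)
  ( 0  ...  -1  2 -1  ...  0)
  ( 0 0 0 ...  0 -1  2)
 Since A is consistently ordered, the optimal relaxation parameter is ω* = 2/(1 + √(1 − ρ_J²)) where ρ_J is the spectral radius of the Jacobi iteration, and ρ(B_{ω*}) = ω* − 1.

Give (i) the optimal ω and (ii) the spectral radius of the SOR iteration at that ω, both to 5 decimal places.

B_J for the 183×183 system has eigenvalues cos(kπ/184); ρ_J = cos(π/184) = 0.99985.
√(1 − cos²(π/184)) = sin(π/184) ≈ 0.017073.
ω* = 2 / (1 + 0.017073) = 2 / 1.017073 ≈ 1.96643.
ρ(B_{ω*}) = ω*−1 = 0.96643

ω* = 1.96643, ρ_SOR = 0.96643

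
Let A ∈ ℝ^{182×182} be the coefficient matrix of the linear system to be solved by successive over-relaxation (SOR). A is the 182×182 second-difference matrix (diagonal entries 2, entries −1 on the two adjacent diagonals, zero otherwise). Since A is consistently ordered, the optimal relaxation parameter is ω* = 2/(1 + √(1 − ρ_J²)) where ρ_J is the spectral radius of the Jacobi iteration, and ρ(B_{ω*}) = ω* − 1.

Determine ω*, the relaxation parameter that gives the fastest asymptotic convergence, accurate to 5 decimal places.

ω* = 1.96625

spectrum of D⁻¹(L+U) = {cos(kπ/183) : 1≤k≤182}; ρ_J = cos(π/183) = 0.99985.
root = sin(π/183) = 0.017166  (since 1−cos² = sin²).
ω* = 2/(1+0.017166) = 1.96625
and ρ(B_{ω*}) = 1.96625 − 1 = 0.96625.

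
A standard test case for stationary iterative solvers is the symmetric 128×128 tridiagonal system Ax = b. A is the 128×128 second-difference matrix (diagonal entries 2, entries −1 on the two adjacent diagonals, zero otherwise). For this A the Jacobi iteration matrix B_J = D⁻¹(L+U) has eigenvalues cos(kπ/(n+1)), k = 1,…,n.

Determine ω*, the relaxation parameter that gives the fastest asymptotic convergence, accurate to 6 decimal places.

ω* = 1.952456

With n=128, ρ(Jacobi) = cos(π/129) = 0.999703.
1 − cos²(π/129) = sin²(π/129) ⇒ √(1−ρ_J²) = sin(π/129) = 0.0243510.
ω* = 2/(1 + 0.0243510) = 2/1.0243510 = 1.952456.
At ω = 1.952456 every |λ(B_ω)| = ω−1, so ρ_SOR = 0.952456.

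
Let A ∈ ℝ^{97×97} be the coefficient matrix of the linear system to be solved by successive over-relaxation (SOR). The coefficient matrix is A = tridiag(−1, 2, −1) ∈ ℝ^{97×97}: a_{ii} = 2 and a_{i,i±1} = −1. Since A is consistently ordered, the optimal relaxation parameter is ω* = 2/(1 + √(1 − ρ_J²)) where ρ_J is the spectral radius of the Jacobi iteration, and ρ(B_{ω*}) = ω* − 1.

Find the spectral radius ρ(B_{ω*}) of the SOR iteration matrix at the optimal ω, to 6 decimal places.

ρ_J = max_k |cos(kπ/98)| = cos(π/98) = 0.999486
√(1−ρ_J²) simplifies to sin(π/98) = 0.0320516.
ω* = 2 / (1 + 0.0320516) = 2 / 1.0320516 ≈ 1.937888.
Hence ρ(B_{ω*}) = 1.937888 − 1 = 0.937888.

ρ_SOR = 0.937888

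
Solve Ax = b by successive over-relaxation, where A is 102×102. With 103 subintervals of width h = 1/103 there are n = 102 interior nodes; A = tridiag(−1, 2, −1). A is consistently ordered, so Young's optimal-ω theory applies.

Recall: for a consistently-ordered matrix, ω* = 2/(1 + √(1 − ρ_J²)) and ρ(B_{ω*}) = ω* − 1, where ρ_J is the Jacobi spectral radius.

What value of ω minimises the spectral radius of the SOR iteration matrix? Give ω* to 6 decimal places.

ω* = 1.940813

n=102: λ(B_J) = 1 − λ(A)/2 = cos(kπ/103); k=1 gives ρ_J = 0.999535.
root = sin(π/103) = 0.0304962  (since 1−cos² = sin²).
Then 2/(1+√(1−ρ_J²)) = 2/(1+0.0304962); ω* = 2/1.0304962 = 1.940813.
ρ(B_{ω*}) = ω*−1 = 0.940813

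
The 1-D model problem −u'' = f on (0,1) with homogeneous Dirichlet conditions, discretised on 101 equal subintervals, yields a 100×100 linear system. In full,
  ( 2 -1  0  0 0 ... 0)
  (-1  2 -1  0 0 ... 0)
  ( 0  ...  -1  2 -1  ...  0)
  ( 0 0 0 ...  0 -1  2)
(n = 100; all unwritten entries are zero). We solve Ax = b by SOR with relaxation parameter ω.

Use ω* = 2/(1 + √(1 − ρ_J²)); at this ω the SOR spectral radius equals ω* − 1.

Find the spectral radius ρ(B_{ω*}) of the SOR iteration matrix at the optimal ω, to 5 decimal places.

ρ_SOR = 0.93968

B_J for the 100×100 system has eigenvalues cos(kπ/101); ρ_J = cos(π/101) = 0.99952.
√(1−ρ_J²) = |sin(π/101)| = 0.031100
ω* = 2 / (1 + 0.031100) = 2 / 1.031100 ≈ 1.93968.
Hence ρ(B_{ω*}) = 1.93968 − 1 = 0.93968.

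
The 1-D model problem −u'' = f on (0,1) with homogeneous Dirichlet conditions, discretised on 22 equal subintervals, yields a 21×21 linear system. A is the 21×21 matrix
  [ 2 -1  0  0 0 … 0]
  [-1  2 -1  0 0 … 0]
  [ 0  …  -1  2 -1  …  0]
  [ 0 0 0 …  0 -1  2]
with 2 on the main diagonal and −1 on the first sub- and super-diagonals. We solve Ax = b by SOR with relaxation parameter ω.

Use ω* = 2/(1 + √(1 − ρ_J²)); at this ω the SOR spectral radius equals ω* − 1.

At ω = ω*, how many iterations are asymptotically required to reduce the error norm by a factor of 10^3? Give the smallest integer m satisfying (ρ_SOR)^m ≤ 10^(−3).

½·tridiag(1,0,1) at n=21: λ_k = cos(kπ/22); max |λ| at k=1 ⇒ ρ_J = cos(π/22) ≈ 0.9898214.
√(1−ρ_J²) simplifies to sin(π/22) = 0.1423148.
Then 2/(1+√(1−ρ_J²)) = 2/(1+0.1423148); ω* = 2/1.1423148 = 1.7508309.
Hence ρ(B_{ω*}) = 1.7508309 − 1 = 0.7508309.
Need (0.7508309)^m ≤ 10^(−3): m ≥ 3·ln10/|ln 0.7508309| = 6.90776/0.286575 = 24.105 ⇒ m = 25.

m = 25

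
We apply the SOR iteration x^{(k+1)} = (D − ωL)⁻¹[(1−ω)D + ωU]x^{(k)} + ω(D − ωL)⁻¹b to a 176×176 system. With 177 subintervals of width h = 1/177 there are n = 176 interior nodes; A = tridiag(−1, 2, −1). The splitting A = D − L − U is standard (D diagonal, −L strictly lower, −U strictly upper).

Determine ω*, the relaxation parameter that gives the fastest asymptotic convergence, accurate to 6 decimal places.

[ρ_J] n=176: ρ(B_J) = cos(π/(n+1)) = cos(π/177) = 0.999842.
√(1−ρ_J²) simplifies to sin(π/177) = 0.0177482.
[ω*] 2 ÷ (1 + 0.0177482) = 2 ÷ 1.0177482 = 1.965123.
[ρ_SOR] ω* − 1 = 0.965123.

ω* = 1.965123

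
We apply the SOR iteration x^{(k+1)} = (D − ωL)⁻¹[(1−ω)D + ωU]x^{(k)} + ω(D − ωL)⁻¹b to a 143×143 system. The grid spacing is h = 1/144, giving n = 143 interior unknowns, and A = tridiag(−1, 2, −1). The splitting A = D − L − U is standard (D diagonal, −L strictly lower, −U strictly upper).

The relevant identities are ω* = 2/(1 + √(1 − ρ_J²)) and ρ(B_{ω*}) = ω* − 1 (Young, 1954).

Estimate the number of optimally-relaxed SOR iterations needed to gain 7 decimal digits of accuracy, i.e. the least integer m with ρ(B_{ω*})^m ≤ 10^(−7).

m = 370

½·tridiag(1,0,1) at n=143: λ_k = cos(kπ/144); max |λ| at k=1 ⇒ ρ_J = cos(π/144) ≈ 0.9997620.
√(1−ρ_J²) simplifies to sin(π/144) = 0.0218149.
ω* = 2/(1+0.0218149) = 1.9573017
At ω = 1.9573017 every |λ(B_ω)| = ω−1, so ρ_SOR = 0.9573017.
For 7 digits: m = 7·ln10 / (−ln 0.9573017) = 16.1181/0.0436367 = 369.370; round up → m = 370.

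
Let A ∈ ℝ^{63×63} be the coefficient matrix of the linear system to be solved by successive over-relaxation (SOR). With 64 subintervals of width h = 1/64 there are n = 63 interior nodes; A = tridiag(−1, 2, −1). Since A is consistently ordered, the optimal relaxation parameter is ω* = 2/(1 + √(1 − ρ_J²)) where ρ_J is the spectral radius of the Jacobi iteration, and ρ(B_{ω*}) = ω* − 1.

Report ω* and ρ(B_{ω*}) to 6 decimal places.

ω* = 1.906455, ρ_SOR = 0.906455

n=63: λ(B_J) = 1 − λ(A)/2 = cos(kπ/64); k=1 gives ρ_J = 0.998795.
√(1−ρ_J²) simplifies to sin(π/64) = 0.0490677.
So ω* = 2/1.0490677 = 1.906455 (Young).
and ρ(B_{ω*}) = 1.906455 − 1 = 0.906455.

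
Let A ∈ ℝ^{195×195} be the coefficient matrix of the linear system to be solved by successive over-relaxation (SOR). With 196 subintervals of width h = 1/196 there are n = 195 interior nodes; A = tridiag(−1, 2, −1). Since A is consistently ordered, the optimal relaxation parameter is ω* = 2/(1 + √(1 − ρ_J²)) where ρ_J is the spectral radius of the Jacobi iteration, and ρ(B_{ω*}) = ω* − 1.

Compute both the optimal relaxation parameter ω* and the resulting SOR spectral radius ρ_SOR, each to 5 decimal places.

B_J for the 195×195 system has eigenvalues cos(kπ/196); ρ_J = cos(π/196) = 0.99987.
√(1−ρ_J²) simplifies to sin(π/196) = 0.016028.
So ω* = 2/1.016028 = 1.96845 (Young).
At ω = 1.96845 every |λ(B_ω)| = ω−1, so ρ_SOR = 0.96845.

ω* = 1.96845, ρ_SOR = 0.96845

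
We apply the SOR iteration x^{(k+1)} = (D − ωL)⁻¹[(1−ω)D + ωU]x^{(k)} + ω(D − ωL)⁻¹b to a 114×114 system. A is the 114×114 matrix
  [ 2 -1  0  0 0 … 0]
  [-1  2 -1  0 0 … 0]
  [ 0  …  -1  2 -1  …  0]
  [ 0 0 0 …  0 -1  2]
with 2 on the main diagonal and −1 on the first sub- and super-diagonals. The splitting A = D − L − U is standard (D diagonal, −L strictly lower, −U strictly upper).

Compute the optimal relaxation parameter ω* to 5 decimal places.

ω* = 1.94682

spectrum of D⁻¹(L+U) = {cos(kπ/115) : 1≤k≤114}; ρ_J = cos(π/115) = 0.99963.
1 − cos²(π/115) = sin²(π/115) ⇒ √(1−ρ_J²) = sin(π/115) = 0.027315.
[ω*] 2 ÷ (1 + 0.027315) = 2 ÷ 1.027315 = 1.94682.
At ω = 1.94682 every |λ(B_ω)| = ω−1, so ρ_SOR = 0.94682.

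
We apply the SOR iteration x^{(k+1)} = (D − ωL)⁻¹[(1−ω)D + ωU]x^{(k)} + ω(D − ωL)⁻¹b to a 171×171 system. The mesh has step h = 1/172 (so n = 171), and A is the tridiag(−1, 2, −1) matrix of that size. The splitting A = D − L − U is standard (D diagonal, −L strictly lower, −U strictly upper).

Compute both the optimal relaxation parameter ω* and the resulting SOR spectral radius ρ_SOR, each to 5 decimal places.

ω* = 1.96413, ρ_SOR = 0.96413

ρ_J = max_k |cos(kπ/172)| = cos(π/172) = 0.99983
√(1−ρ_J²) simplifies to sin(π/172) = 0.018264.
Young: ω* = 2/(1+√(1−ρ_J²)) = 2/(1+0.018264) = 2/1.018264 = 1.96413.
ρ(B_{ω*}) = ω*−1 = 0.96413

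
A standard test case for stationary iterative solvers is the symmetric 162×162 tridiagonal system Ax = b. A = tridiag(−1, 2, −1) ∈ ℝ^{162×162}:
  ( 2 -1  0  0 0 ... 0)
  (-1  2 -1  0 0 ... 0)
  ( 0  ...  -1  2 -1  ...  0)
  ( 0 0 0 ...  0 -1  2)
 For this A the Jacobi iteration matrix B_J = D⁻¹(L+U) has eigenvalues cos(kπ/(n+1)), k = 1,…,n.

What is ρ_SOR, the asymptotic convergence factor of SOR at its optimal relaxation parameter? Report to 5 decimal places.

spectrum of D⁻¹(L+U) = {cos(kπ/163) : 1≤k≤162}; ρ_J = cos(π/163) = 0.99981.
√(1 − cos²(π/163)) = sin(π/163) ≈ 0.019272.
ω* = 2/(1+0.019272) = 1.96218
At ω = 1.96218 every |λ(B_ω)| = ω−1, so ρ_SOR = 0.96218.

ρ_SOR = 0.96218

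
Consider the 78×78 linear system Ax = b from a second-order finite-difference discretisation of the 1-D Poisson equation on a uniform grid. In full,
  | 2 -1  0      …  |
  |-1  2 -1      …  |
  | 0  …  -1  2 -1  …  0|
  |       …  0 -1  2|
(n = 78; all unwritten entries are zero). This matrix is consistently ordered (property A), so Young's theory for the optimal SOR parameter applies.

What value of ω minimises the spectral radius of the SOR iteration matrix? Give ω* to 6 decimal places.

ω* = 1.923527

½·tridiag(1,0,1) at n=78: λ_k = cos(kπ/79); max |λ| at k=1 ⇒ ρ_J = cos(π/79) ≈ 0.999209.
√(1−ρ_J²) = |sin(π/79)| = 0.0397565
[ω*] 2 ÷ (1 + 0.0397565) = 2 ÷ 1.0397565 = 1.923527.
ρ(B_{ω*}) = ω*−1 = 0.923527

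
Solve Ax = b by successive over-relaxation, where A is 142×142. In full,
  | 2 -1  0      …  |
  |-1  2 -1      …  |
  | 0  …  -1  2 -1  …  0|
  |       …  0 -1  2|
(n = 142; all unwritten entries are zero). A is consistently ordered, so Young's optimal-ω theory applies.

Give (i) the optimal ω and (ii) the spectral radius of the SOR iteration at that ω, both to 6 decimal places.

n=142: λ(B_J) = 1 − λ(A)/2 = cos(kπ/143); k=1 gives ρ_J = 0.999759.
√(1−ρ_J²) = |sin(π/143)| = 0.0219674
ω* = 2/(1 + 0.0219674) = 2/1.0219674 = 1.957010.
ρ(B_{ω*}) = ω*−1 = 0.957010

ω* = 1.957010, ρ_SOR = 0.957010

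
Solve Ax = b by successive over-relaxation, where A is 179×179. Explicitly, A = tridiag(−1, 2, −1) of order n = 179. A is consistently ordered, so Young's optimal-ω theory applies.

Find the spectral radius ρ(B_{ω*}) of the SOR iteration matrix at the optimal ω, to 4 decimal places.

ρ_SOR = 0.9657

ρ_J = max_k |cos(kπ/180)| = cos(π/180) = 0.9998
√(1 − cos²(π/180)) = sin(π/180) ≈ 0.01745.
So ω* = 2/1.01745 = 1.9657 (Young).
and ρ(B_{ω*}) = 1.9657 − 1 = 0.9657.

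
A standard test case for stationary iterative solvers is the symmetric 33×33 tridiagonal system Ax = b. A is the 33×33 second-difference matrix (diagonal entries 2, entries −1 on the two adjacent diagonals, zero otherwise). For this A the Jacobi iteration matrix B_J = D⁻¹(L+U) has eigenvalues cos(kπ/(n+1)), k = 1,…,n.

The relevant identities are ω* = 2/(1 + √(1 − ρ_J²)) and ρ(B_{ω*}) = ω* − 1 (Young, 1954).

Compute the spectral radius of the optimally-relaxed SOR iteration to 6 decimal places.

n=33: λ(B_J) = 1 − λ(A)/2 = cos(kπ/34); k=1 gives ρ_J = 0.995734.
√(1−ρ_J²) simplifies to sin(π/34) = 0.0922684.
So ω* = 2/1.0922684 = 1.831052 (Young).
ρ_SOR = ω* − 1 ≈ 0.831052.

ρ_SOR = 0.831052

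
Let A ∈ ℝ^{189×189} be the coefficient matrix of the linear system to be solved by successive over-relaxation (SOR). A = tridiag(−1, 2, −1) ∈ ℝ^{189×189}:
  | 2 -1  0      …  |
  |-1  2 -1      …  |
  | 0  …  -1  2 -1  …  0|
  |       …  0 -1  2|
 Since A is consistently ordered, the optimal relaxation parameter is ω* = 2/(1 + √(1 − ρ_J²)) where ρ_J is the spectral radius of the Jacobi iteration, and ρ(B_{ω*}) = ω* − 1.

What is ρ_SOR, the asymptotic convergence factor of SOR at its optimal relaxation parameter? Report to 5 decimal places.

ρ_SOR = 0.96747

With n=189, ρ(Jacobi) = cos(π/190) = 0.99986.
root = sin(π/190) = 0.016534  (since 1−cos² = sin²).
Young: ω* = 2/(1+√(1−ρ_J²)) = 2/(1+0.016534) = 2/1.016534 = 1.96747.
ρ_SOR = ω* − 1 = 1.96747 − 1 = 0.96747.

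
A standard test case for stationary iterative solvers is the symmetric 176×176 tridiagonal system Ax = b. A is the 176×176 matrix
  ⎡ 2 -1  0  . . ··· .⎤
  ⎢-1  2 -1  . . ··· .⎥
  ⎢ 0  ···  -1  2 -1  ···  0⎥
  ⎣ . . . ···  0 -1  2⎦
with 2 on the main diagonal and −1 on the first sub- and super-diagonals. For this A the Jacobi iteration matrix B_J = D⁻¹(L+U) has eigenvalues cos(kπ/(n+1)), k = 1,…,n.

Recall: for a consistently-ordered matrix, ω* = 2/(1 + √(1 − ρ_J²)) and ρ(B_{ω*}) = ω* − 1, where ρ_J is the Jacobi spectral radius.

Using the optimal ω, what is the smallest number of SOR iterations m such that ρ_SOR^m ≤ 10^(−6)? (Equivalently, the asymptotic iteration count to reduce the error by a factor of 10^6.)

½·tridiag(1,0,1) at n=176: λ_k = cos(kπ/177); max |λ| at k=1 ⇒ ρ_J = cos(π/177) ≈ 0.9998425.
1 − cos²(π/177) = sin²(π/177) ⇒ √(1−ρ_J²) = sin(π/177) = 0.0177482.
Then 2/(1+√(1−ρ_J²)) = 2/(1+0.0177482); ω* = 2/1.0177482 = 1.9651226.
and ρ(B_{ω*}) = 1.9651226 − 1 = 0.9651226.
For 6 digits: m = 6·ln10 / (−ln 0.9651226) = 13.8155/0.0355001 = 389.168; round up → m = 390.

m = 390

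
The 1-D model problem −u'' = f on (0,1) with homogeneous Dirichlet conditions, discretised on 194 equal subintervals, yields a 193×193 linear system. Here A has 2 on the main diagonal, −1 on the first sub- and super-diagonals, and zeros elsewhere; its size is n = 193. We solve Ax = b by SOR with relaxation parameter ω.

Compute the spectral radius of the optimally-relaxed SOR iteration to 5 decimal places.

ρ_SOR = 0.96813

½·tridiag(1,0,1) at n=193: λ_k = cos(kπ/194); max |λ| at k=1 ⇒ ρ_J = cos(π/194) ≈ 0.99987.
√(1−ρ_J²) = |sin(π/194)| = 0.016193
ω* = 2 / (1 + 0.016193) = 2 / 1.016193 ≈ 1.96813.
and ρ(B_{ω*}) = 1.96813 − 1 = 0.96813.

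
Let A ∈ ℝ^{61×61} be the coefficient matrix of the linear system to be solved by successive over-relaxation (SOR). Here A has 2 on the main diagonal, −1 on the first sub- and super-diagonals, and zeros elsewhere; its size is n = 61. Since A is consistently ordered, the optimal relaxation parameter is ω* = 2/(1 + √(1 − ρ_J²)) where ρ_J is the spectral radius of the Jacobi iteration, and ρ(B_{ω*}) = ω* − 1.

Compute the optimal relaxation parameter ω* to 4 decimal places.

ρ_J = max_k |cos(kπ/62)| = cos(π/62) = 0.9987
root = sin(π/62) = 0.05065  (since 1−cos² = sin²).
Young: ω* = 2/(1+√(1−ρ_J²)) = 2/(1+0.05065) = 2/1.05065 = 1.9036.
ρ_SOR = ω* − 1 ≈ 0.9036.

ω* = 1.9036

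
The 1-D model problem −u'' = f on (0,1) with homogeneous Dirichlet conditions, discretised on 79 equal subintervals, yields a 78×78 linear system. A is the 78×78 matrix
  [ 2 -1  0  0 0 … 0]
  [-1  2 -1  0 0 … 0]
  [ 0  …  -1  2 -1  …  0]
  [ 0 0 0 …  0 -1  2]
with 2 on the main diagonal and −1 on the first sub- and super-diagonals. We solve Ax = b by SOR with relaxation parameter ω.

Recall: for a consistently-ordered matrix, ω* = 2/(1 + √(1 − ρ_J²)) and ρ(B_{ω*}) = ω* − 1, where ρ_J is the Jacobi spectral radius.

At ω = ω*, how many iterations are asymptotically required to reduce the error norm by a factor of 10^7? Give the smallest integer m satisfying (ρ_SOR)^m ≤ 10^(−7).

ρ_J = max_k |cos(kπ/79)| = cos(π/79) = 0.9992094
√(1 − cos²(π/79)) = sin(π/79) ≈ 0.0397565.
ω* = 2/(1+0.0397565) = 1.9235273
[ρ_SOR] ω* − 1 = 0.9235273.
Need (0.9235273)^m ≤ 10^(−7): m ≥ 7·ln10/|ln 0.9235273| = 16.1181/0.0795549 = 202.603 ⇒ m = 203.

m = 203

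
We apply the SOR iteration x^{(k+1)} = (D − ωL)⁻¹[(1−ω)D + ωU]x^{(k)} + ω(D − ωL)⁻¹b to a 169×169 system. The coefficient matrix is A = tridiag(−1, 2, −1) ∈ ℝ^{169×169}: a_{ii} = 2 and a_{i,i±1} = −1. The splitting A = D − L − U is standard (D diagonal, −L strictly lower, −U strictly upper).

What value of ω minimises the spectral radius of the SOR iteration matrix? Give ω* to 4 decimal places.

ρ_J = max_k |cos(kπ/170)| = cos(π/170) = 0.9998
root = sin(π/170) = 0.01848  (since 1−cos² = sin²).
Young: ω* = 2/(1+√(1−ρ_J²)) = 2/(1+0.01848) = 2/1.01848 = 1.9637.
At ω = 1.9637 every |λ(B_ω)| = ω−1, so ρ_SOR = 0.9637.

ω* = 1.9637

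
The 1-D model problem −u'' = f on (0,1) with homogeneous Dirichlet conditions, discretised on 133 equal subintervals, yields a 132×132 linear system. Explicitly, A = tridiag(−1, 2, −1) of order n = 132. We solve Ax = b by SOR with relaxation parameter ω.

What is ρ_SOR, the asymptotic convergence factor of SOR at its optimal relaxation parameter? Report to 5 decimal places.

ρ_SOR = 0.95385

½·tridiag(1,0,1) at n=132: λ_k = cos(kπ/133); max |λ| at k=1 ⇒ ρ_J = cos(π/133) ≈ 0.99972.
√(1 − cos²(π/133)) = sin(π/133) ≈ 0.023619.
ω* = 2/(1 + 0.023619) = 2/1.023619 = 1.95385.
ρ(B_{ω*}) = ω*−1 = 0.95385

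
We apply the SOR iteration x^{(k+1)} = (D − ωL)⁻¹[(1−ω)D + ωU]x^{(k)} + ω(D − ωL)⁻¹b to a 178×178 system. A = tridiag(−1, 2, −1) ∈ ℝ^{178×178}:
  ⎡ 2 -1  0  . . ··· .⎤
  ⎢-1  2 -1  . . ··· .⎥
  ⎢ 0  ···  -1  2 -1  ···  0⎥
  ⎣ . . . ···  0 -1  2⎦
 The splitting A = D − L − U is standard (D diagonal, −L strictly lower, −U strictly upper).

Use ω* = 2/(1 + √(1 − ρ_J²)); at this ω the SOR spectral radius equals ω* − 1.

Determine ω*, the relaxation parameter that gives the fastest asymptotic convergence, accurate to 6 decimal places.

B_J for the 178×178 system has eigenvalues cos(kπ/179); ρ_J = cos(π/179) = 0.999846.
√(1 − cos²(π/179)) = sin(π/179) ≈ 0.0175499.
ω* = 2 / (1 + 0.0175499) = 2 / 1.0175499 ≈ 1.965506.
At ω = 1.965506 every |λ(B_ω)| = ω−1, so ρ_SOR = 0.965506.

ω* = 1.965506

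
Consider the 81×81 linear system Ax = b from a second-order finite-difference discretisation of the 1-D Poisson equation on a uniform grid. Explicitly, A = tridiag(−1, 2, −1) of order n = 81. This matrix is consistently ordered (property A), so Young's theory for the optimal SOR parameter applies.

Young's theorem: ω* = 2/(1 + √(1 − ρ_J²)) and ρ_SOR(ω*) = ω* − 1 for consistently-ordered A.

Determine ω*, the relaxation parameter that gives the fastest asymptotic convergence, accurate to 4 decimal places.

ρ_J = max_k |cos(kπ/82)| = cos(π/82) = 0.9993
√(1 − cos²(π/82)) = sin(π/82) ≈ 0.03830.
Young: ω* = 2/(1+√(1−ρ_J²)) = 2/(1+0.03830) = 2/1.03830 = 1.9262.
and ρ(B_{ω*}) = 1.9262 − 1 = 0.9262.

ω* = 1.9262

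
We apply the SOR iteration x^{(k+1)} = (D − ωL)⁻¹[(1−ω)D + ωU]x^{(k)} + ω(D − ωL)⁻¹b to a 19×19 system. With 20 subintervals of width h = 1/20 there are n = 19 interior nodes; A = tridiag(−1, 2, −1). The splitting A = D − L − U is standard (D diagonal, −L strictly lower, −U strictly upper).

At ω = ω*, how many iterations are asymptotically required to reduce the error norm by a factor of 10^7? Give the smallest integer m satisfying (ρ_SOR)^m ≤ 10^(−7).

m = 52

n=19: λ(B_J) = 1 − λ(A)/2 = cos(kπ/20); k=1 gives ρ_J = 0.9876883.
√(1 − cos²(π/20)) = sin(π/20) ≈ 0.1564345.
So ω* = 2/1.1564345 = 1.7294538 (Young).
At ω = 1.7294538 every |λ(B_ω)| = ω−1, so ρ_SOR = 0.7294538.
Need (0.7294538)^m ≤ 10^(−7): m ≥ 7·ln10/|ln 0.7294538| = 16.1181/0.315459 = 51.094 ⇒ m = 52.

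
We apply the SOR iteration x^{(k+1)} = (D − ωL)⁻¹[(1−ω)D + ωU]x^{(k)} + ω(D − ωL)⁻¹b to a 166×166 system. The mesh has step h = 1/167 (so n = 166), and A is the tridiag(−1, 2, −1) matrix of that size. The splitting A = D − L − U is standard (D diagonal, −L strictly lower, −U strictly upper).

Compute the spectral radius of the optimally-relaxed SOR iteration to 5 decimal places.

ρ_SOR = 0.96307

B_J for the 166×166 system has eigenvalues cos(kπ/167); ρ_J = cos(π/167) = 0.99982.
√(1 − cos²(π/167)) = sin(π/167) ≈ 0.018811.
[ω*] 2 ÷ (1 + 0.018811) = 2 ÷ 1.018811 = 1.96307.
ρ_SOR = ω* − 1 = 1.96307 − 1 = 0.96307.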